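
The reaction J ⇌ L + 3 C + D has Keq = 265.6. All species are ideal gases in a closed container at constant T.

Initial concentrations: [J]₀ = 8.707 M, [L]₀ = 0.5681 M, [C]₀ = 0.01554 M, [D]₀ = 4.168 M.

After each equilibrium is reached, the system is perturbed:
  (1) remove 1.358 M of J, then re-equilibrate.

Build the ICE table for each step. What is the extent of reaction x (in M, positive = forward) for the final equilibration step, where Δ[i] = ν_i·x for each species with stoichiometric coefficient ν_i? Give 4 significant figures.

Q₀ = 1.0206e-06 vs Keq = 265.6 ⇒ Q<K, forward
Step 1:
                  J         L         C         D
  init        8.707    0.5681   0.01554     4.168
  Δ          -1.717     1.717     5.152     1.717
  eq           6.99     2.286     5.168     5.885
  solve Keq expr → x = 1.717; check Q = 265.6
Then remove 1.358 M of J.
Step 2:
                  J         L         C         D
  init        5.632     2.286     5.168     5.885
  Δ         0.08378  -0.08378   -0.2513  -0.08378
  eq          5.715     2.202     4.916     5.802
  solve Keq expr → x = -0.08378; check Q = 265.6

x = -0.08378 M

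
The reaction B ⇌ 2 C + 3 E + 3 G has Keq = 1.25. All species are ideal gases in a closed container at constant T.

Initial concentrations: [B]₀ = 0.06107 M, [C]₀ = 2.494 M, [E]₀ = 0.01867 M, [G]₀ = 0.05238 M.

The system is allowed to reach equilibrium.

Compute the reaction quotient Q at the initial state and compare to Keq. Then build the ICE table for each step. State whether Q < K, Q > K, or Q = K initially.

Q₀ = 9.5256e-08; Q < K (proceeds forward)

Q₀ = 9.5256e-08 vs Keq = 1.25 ⇒ Q<K, forward
Step 1:
                   B          C          E          G
  I          0.06107      2.494    0.01867    0.05238
  C         -0.06051      0.121     0.1815     0.1815
  E       5.6171e-04      2.615     0.2002     0.2339
  solve Keq expr → x = 0.06051; check Q = 1.25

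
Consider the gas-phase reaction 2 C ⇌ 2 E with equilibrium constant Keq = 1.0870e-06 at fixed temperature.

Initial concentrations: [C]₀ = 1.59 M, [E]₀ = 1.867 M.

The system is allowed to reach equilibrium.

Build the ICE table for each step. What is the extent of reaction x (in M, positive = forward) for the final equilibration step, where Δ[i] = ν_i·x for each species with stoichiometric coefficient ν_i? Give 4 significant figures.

Q₀ = 1.379 vs Keq = 1.0870e-06 ⇒ Q>K, reverse
Step 1:
                   C          E
  init          1.59      1.867
  Δ            1.863     -1.863
  eq           3.453     0.0036
  solve Keq expr → x = -0.9317; check Q = 1.0870e-06

x = -0.9317 M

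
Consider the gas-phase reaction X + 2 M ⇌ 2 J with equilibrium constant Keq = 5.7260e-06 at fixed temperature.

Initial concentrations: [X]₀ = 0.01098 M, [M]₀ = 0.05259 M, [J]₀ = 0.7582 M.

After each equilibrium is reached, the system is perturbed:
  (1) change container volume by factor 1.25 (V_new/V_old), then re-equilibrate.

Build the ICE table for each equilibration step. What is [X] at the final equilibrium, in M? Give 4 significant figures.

Q₀ = 1.8930e+04 vs Keq = 5.7260e-06 ⇒ Q>K, reverse
Step 1:
                    X           M           J
  I           0.01098     0.05259      0.7582
  C            0.3785       0.757      -0.757
  E            0.3895      0.8096    0.001209
  solve Keq expr → x = -0.3785; check Q = 5.7260e-06
Then change container volume by factor 1.25 (V_new/V_old).
Step 2:
                    X           M           J
  I            0.3116      0.6477  9.6720e-04
  C        5.0952e-05  1.0190e-04 -1.0190e-04
  E            0.3116      0.6478  8.6530e-04
  solve Keq expr → x = -5.0952e-05; check Q = 5.7260e-06

[X]_eq = 0.3116 M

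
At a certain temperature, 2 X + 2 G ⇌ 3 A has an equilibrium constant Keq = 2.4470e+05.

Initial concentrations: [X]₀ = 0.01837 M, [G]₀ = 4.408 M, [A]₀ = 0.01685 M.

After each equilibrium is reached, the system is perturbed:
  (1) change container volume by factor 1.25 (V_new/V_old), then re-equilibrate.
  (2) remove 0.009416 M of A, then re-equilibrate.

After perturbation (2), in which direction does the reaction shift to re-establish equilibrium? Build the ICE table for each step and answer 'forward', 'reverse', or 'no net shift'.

Direction: forward

Q₀ = 7.2962e-04 vs Keq = 2.4470e+05 ⇒ Q<K, forward
Step 1:
                   X          G          A
  init       0.01837      4.408    0.01685
  Δ         -0.01837   -0.01837    0.02755
  eq      4.3083e-06       4.39     0.0444
  solve Keq expr → x = 0.009183; check Q = 2.4470e+05
Then change container volume by factor 1.25 (V_new/V_old).
Step 2:
                   X          G          A
  init    3.4467e-06      3.512    0.03552
  Δ       4.0672e-07 4.0672e-07 -6.1008e-07
  eq      3.8534e-06      3.512    0.03552
  solve Keq expr → x = -2.0336e-07; check Q = 2.4470e+05
Then remove 0.009416 M of A.
Step 3:
                   X          G          A
  init    3.8534e-06      3.512     0.0261
  Δ       -1.4255e-06 -1.4255e-06 2.1382e-06
  eq      2.4279e-06      3.512     0.0261
  solve Keq expr → x = 7.1273e-07; check Q = 2.4470e+05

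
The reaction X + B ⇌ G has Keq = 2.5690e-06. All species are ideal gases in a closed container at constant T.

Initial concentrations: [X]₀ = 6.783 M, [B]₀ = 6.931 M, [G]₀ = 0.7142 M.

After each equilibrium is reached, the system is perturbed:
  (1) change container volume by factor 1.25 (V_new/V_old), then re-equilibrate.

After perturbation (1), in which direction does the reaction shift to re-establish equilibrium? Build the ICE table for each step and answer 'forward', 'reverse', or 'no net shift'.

Q₀ = 0.01519 vs Keq = 2.5690e-06 ⇒ Q>K, reverse
Step 1:
                    X           B           G
  I             6.783       6.931      0.7142
  C            0.7141      0.7141     -0.7141
  E             7.497       7.645  1.4724e-04
  solve Keq expr → x = -0.7141; check Q = 2.5690e-06
Then change container volume by factor 1.25 (V_new/V_old).
Step 2:
                    X           B           G
  I             5.998       6.116  1.1779e-04
  C        2.3558e-05  2.3558e-05 -2.3558e-05
  E             5.998       6.116  9.4236e-05
  solve Keq expr → x = -2.3558e-05; check Q = 2.5690e-06

Direction: reverse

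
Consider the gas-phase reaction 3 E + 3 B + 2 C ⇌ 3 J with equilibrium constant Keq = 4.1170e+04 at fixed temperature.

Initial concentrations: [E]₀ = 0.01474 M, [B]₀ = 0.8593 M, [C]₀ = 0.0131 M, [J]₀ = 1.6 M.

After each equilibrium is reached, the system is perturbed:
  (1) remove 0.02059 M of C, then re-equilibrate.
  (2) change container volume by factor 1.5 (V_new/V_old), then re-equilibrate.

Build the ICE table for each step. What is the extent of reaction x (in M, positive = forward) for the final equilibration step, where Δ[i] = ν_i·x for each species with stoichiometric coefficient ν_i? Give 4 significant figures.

x = -0.01525 M

Q₀ = 1.1746e+10 vs Keq = 4.1170e+04 ⇒ Q>K, reverse
Step 1:
                    E           B           C           J
  I           0.01474      0.8593      0.0131         1.6
  C            0.1567      0.1567      0.1045     -0.1567
  E            0.1714       1.016      0.1176       1.443
  solve Keq expr → x = -0.05223; check Q = 4.1170e+04
Then remove 0.02059 M of C.
Step 2:
                    E           B           C           J
  I            0.1714       1.016     0.09697       1.443
  C           0.01093     0.01093    0.007284    -0.01093
  E            0.1824       1.027      0.1043       1.432
  solve Keq expr → x = -0.003642; check Q = 4.1170e+04
Then change container volume by factor 1.5 (V_new/V_old).
Step 3:
                    E           B           C           J
  I            0.1216      0.6846      0.0695      0.9549
  C           0.04575     0.04575      0.0305    -0.04575
  E            0.1673      0.7304         0.1      0.9092
  solve Keq expr → x = -0.01525; check Q = 4.1170e+04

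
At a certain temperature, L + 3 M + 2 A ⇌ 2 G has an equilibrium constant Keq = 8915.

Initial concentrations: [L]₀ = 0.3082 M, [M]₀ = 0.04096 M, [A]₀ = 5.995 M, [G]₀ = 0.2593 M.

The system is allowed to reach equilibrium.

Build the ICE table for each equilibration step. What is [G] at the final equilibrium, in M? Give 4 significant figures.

[G]_eq = 0.2803 M

Q₀ = 88.33 vs Keq = 8915 ⇒ Q<K, forward
Step 1:
                  L         M         A         G
  I          0.3082   0.04096     5.995    0.2593
  C        -0.01052  -0.03156  -0.02104   0.02104
  E          0.2977  0.009397     5.974    0.2803
  solve Keq expr → x = 0.01052; check Q = 8915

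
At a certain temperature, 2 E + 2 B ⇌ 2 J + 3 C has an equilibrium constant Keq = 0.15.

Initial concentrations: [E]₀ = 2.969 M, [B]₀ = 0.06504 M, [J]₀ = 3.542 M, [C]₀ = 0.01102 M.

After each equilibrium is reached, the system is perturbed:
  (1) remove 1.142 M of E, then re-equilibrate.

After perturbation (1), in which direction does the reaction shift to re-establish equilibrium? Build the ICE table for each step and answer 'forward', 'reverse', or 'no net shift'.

Q₀ = 4.5026e-04 vs Keq = 0.15 ⇒ Q<K, forward
Step 1:
                    E           B           J           C
  I             2.969     0.06504       3.542     0.01102
  C          -0.02754    -0.02754     0.02754     0.04131
  E             2.941      0.0375        3.57     0.05233
  solve Keq expr → x = 0.01377; check Q = 0.15
Then remove 1.142 M of E.
Step 2:
                    E           B           J           C
  I             1.799      0.0375        3.57     0.05233
  C           0.00672     0.00672    -0.00672    -0.01008
  E             1.806     0.04422       3.563     0.04225
  solve Keq expr → x = -0.00336; check Q = 0.15

Direction: reverse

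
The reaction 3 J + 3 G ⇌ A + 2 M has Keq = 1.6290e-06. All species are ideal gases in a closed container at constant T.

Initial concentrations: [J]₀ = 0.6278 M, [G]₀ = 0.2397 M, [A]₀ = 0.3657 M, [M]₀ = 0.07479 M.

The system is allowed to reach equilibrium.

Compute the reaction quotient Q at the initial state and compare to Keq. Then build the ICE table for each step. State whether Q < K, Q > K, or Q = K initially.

Q₀ = 0.6003; Q > K (proceeds reverse)

Q₀ = 0.6003 vs Keq = 1.6290e-06 ⇒ Q>K, reverse
Step 1:
                  J         G         A         M
  I          0.6278    0.2397    0.3657   0.07479
  C          0.1117    0.1117  -0.03725  -0.07449
  E          0.7395    0.3514    0.3285 2.9509e-04
  solve Keq expr → x = -0.03725; check Q = 1.6290e-06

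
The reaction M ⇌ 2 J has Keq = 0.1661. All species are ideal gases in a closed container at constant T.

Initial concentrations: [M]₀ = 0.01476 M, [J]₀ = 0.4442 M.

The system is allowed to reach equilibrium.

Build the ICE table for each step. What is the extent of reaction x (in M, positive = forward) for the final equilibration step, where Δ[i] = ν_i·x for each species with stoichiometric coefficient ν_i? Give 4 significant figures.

Q₀ = 13.37 vs Keq = 0.1661 ⇒ Q>K, reverse
Step 1:
                  M         J
  init      0.01476    0.4442
  Δ          0.1415   -0.2831
  eq         0.1563    0.1611
  solve Keq expr → x = -0.1415; check Q = 0.1661

x = -0.1415 M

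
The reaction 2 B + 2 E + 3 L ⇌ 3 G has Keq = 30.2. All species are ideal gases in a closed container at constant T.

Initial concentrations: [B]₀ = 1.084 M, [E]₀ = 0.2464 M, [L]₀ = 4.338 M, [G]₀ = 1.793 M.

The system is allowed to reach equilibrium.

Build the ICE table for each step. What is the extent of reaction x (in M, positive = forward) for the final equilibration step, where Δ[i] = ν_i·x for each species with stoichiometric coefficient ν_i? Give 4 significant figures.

x = 0.08737 M

Q₀ = 0.9898 vs Keq = 30.2 ⇒ Q<K, forward
Step 1:
                    B           E           L           G
  Initial       1.084      0.2464       4.338       1.793
  Change      -0.1747     -0.1747     -0.2621      0.2621
  Equil        0.9093     0.07165       4.076       2.055
  solve Keq expr → x = 0.08737; check Q = 30.2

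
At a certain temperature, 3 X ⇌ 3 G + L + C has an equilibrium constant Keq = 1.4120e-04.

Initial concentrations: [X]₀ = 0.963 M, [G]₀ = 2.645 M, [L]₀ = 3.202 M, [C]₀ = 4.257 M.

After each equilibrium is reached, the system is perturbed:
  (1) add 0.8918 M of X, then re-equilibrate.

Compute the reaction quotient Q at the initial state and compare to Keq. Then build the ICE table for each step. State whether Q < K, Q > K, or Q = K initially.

Q₀ = 282.4; Q > K (proceeds reverse)

Q₀ = 282.4 vs Keq = 1.4120e-04 ⇒ Q>K, reverse
Step 1:
                  X         G         L         C
  Initial     0.963     2.645     3.202     4.257
  Change      2.553    -2.553   -0.8512   -0.8512
  Equil       3.516   0.09153     2.351     3.406
  solve Keq expr → x = -0.8512; check Q = 1.4120e-04
Then add 0.8918 M of X.
Step 2:
                  X         G         L         C
  Initial     4.408   0.09153     2.351     3.406
  Change   -0.02243   0.02243  0.007475  0.007475
  Equil       4.386     0.114     2.358     3.413
  solve Keq expr → x = 0.007475; check Q = 1.4120e-04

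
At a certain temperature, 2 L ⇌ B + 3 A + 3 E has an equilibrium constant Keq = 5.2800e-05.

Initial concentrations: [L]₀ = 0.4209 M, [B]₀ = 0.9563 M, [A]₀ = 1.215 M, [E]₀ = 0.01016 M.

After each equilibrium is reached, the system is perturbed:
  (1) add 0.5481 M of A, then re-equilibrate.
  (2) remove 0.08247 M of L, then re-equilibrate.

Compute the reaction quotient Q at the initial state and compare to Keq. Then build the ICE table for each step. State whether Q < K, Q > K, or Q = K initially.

Q₀ = 1.0154e-05; Q < K (proceeds forward)

Q₀ = 1.0154e-05 vs Keq = 5.2800e-05 ⇒ Q<K, forward
Step 1:
                   L          B          A          E
  Initial     0.4209     0.9563      1.215    0.01016
  Change   -0.004794   0.002397   0.007191   0.007191
  Equil       0.4161     0.9587      1.222    0.01735
  solve Keq expr → x = 0.002397; check Q = 5.2800e-05
Then add 0.5481 M of A.
Step 2:
                   L          B          A          E
  Initial     0.4161     0.9587       1.77    0.01735
  Change    0.003508  -0.001754  -0.005261  -0.005261
  Equil       0.4196     0.9569      1.765    0.01209
  solve Keq expr → x = -0.001754; check Q = 5.2800e-05
Then remove 0.08247 M of L.
Step 3:
                   L          B          A          E
  Initial     0.3371     0.9569      1.765    0.01209
  Change    0.001072 -5.3579e-04  -0.001607  -0.001607
  Equil       0.3382     0.9564      1.763    0.01048
  solve Keq expr → x = -5.3579e-04; check Q = 5.2800e-05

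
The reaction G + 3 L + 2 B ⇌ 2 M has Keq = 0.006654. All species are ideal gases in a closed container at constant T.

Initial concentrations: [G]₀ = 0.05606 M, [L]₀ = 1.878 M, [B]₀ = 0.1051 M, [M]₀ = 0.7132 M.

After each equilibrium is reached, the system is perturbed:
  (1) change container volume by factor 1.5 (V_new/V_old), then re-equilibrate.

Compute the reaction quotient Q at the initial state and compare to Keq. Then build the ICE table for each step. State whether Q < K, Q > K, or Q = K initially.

Q₀ = 124 vs Keq = 0.006654 ⇒ Q>K, reverse
Step 1:
                    G           L           B           M
  I           0.05606       1.878      0.1051      0.7132
  C            0.2843      0.8528      0.5685     -0.5685
  E            0.3403       2.731      0.6736      0.1447
  solve Keq expr → x = -0.2843; check Q = 0.006654
Then change container volume by factor 1.5 (V_new/V_old).
Step 2:
                    G           L           B           M
  I            0.2269       1.821      0.4491     0.09644
  C           0.02218     0.06655     0.04437    -0.04437
  E            0.2491       1.887      0.4935     0.05208
  solve Keq expr → x = -0.02218; check Q = 0.006654

Q₀ = 124; Q > K (proceeds reverse)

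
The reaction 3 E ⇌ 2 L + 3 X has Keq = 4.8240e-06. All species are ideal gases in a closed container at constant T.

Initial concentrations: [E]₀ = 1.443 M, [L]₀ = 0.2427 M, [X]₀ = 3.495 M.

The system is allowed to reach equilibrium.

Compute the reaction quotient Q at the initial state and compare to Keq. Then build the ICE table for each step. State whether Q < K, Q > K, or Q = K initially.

Q₀ = 0.8369 vs Keq = 4.8240e-06 ⇒ Q>K, reverse
Step 1:
                  E         L         X
  init        1.443    0.2427     3.495
  Δ          0.3626   -0.2417   -0.3626
  eq          1.806 9.6122e-04     3.132
  solve Keq expr → x = -0.1209; check Q = 4.8240e-06

Q₀ = 0.8369; Q > K (proceeds reverse)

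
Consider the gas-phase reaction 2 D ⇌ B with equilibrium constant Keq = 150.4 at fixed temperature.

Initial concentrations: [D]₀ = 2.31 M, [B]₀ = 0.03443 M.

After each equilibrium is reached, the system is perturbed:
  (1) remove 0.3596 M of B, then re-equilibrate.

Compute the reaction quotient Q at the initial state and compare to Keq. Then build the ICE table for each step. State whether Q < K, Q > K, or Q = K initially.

Q₀ = 0.006452; Q < K (proceeds forward)

Q₀ = 0.006452 vs Keq = 150.4 ⇒ Q<K, forward
Step 1:
                  D         B
  init         2.31   0.03443
  Δ          -2.223     1.111
  eq        0.08728     1.146
  solve Keq expr → x = 1.111; check Q = 150.4
Then remove 0.3596 M of B.
Step 2:
                  D         B
  init      0.08728    0.7862
  Δ        -0.01465  0.007323
  eq        0.07264    0.7935
  solve Keq expr → x = 0.007323; check Q = 150.4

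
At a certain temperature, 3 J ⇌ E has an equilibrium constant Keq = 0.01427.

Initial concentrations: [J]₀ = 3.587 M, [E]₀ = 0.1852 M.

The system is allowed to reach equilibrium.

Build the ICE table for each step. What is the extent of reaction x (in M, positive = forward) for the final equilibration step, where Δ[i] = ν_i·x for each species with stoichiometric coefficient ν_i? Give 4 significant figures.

x = 0.1977 M

Q₀ = 0.004013 vs Keq = 0.01427 ⇒ Q<K, forward
Step 1:
                    J           E
  I             3.587      0.1852
  C           -0.5932      0.1977
  E             2.994      0.3829
  solve Keq expr → x = 0.1977; check Q = 0.01427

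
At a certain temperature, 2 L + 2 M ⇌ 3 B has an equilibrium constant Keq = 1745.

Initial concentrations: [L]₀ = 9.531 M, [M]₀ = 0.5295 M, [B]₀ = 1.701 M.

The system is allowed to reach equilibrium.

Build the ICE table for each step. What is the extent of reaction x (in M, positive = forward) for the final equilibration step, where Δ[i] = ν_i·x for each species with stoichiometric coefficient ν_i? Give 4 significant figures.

Q₀ = 0.1932 vs Keq = 1745 ⇒ Q<K, forward
Step 1:
                   L          M          B
  I            9.531     0.5295      1.701
  C          -0.5191    -0.5191     0.7787
  E            9.012    0.01037       2.48
  solve Keq expr → x = 0.2596; check Q = 1745

x = 0.2596 M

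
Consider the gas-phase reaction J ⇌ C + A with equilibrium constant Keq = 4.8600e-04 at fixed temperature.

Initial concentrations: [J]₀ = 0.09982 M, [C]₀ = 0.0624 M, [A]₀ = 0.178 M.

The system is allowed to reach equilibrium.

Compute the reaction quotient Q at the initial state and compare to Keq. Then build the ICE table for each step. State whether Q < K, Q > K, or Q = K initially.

Q₀ = 0.1113 vs Keq = 4.8600e-04 ⇒ Q>K, reverse
Step 1:
                  J         C         A
  Initial   0.09982    0.0624     0.178
  Change    0.06172  -0.06172  -0.06172
  Equil      0.1615 6.7521e-04    0.1163
  solve Keq expr → x = -0.06172; check Q = 4.8600e-04

Q₀ = 0.1113; Q > K (proceeds reverse)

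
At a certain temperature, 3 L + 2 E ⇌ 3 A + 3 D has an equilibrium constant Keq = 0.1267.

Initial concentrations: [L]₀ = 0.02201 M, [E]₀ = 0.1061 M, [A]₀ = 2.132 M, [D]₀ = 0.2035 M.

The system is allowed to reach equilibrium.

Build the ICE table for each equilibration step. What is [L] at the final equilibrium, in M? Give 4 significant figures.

Q₀ = 6.8040e+05 vs Keq = 0.1267 ⇒ Q>K, reverse
Step 1:
                  L         E         A         D
  Initial   0.02201    0.1061     2.132    0.2035
  Change     0.1837    0.1225   -0.1837   -0.1837
  Equil      0.2057    0.2286     1.948   0.01982
  solve Keq expr → x = -0.06123; check Q = 0.1267

[L]_eq = 0.2057 M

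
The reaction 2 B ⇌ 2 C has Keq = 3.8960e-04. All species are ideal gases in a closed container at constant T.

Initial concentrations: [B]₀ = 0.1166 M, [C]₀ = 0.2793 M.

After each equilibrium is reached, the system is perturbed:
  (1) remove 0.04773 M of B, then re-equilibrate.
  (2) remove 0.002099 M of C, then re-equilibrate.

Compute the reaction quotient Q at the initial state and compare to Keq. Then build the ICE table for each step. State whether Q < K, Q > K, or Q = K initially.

Q₀ = 5.738 vs Keq = 3.8960e-04 ⇒ Q>K, reverse
Step 1:
                   B          C
  Initial     0.1166     0.2793
  Change      0.2716    -0.2716
  Equil       0.3882   0.007663
  solve Keq expr → x = -0.1358; check Q = 3.8960e-04
Then remove 0.04773 M of B.
Step 2:
                   B          C
  Initial     0.3405   0.007663
  Change  9.2387e-04 -9.2387e-04
  Equil       0.3414   0.006739
  solve Keq expr → x = -4.6194e-04; check Q = 3.8960e-04
Then remove 0.002099 M of C.
Step 3:
                   B          C
  Initial     0.3414    0.00464
  Change   -0.002058   0.002058
  Equil       0.3394   0.006699
  solve Keq expr → x = 0.001029; check Q = 3.8960e-04

Q₀ = 5.738; Q > K (proceeds reverse)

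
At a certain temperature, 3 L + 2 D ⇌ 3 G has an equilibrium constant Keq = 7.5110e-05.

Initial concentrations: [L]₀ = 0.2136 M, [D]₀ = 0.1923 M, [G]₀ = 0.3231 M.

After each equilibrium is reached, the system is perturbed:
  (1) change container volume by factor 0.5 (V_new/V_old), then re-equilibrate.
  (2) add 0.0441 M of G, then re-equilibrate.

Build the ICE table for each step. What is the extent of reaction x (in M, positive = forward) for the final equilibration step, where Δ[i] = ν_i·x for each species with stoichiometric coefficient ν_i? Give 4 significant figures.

x = -0.0139 M

Q₀ = 93.59 vs Keq = 7.5110e-05 ⇒ Q>K, reverse
Step 1:
                    L           D           G
  I            0.2136      0.1923      0.3231
  C            0.3111      0.2074     -0.3111
  E            0.5247      0.3997     0.01201
  solve Keq expr → x = -0.1037; check Q = 7.5110e-05
Then change container volume by factor 0.5 (V_new/V_old).
Step 2:
                    L           D           G
  I             1.049      0.7994     0.02402
  C          -0.01335   -0.008898     0.01335
  E             1.036      0.7905     0.03737
  solve Keq expr → x = 0.004449; check Q = 7.5110e-05
Then add 0.0441 M of G.
Step 3:
                    L           D           G
  I             1.036      0.7905     0.08147
  C           0.04169     0.02779    -0.04169
  E             1.078      0.8183     0.03978
  solve Keq expr → x = -0.0139; check Q = 7.5110e-05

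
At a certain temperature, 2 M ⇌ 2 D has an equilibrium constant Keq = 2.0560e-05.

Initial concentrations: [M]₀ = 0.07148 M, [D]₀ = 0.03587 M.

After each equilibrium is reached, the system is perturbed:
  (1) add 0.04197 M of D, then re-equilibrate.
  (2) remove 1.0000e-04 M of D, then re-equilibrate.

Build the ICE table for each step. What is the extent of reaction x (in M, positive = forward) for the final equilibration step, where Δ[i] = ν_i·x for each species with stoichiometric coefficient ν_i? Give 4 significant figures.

x = 4.9774e-05 M

Q₀ = 0.2518 vs Keq = 2.0560e-05 ⇒ Q>K, reverse
Step 1:
                   M          D
  init       0.07148    0.03587
  Δ          0.03539   -0.03539
  eq          0.1069 4.8456e-04
  solve Keq expr → x = -0.01769; check Q = 2.0560e-05
Then add 0.04197 M of D.
Step 2:
                   M          D
  init        0.1069    0.04245
  Δ          0.04178   -0.04178
  eq          0.1486 6.7401e-04
  solve Keq expr → x = -0.02089; check Q = 2.0560e-05
Then remove 1.0000e-04 M of D.
Step 3:
                   M          D
  init        0.1486 5.7401e-04
  Δ       -9.9549e-05 9.9549e-05
  eq          0.1485 6.7356e-04
  solve Keq expr → x = 4.9774e-05; check Q = 2.0560e-05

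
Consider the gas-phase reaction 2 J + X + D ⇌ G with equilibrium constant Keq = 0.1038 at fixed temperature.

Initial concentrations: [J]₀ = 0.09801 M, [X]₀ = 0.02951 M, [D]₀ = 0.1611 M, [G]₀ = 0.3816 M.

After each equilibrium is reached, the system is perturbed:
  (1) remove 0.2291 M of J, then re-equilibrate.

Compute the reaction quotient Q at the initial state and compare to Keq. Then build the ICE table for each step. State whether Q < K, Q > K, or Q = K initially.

Q₀ = 8356; Q > K (proceeds reverse)

Q₀ = 8356 vs Keq = 0.1038 ⇒ Q>K, reverse
Step 1:
                   J          X          D          G
  init       0.09801    0.02951     0.1611     0.3816
  Δ           0.7332     0.3666     0.3666    -0.3666
  eq          0.8312     0.3961     0.5277    0.01499
  solve Keq expr → x = -0.3666; check Q = 0.1038
Then remove 0.2291 M of J.
Step 2:
                   J          X          D          G
  init        0.6021     0.3961     0.5277    0.01499
  Δ          0.01308   0.006541   0.006541  -0.006541
  eq          0.6152     0.4027     0.5342   0.008451
  solve Keq expr → x = -0.006541; check Q = 0.1038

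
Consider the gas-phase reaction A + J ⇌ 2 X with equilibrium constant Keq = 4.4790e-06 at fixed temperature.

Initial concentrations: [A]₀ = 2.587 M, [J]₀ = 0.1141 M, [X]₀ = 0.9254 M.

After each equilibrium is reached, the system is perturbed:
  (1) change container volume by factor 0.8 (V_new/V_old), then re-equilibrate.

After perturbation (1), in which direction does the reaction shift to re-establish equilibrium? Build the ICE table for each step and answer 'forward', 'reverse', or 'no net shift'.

Q₀ = 2.901 vs Keq = 4.4790e-06 ⇒ Q>K, reverse
Step 1:
                  A         J         X
  I           2.587    0.1141    0.9254
  C          0.4613    0.4613   -0.9226
  E           3.048    0.5754  0.002803
  solve Keq expr → x = -0.4613; check Q = 4.4790e-06
Then change container volume by factor 0.8 (V_new/V_old).
Step 2:
                  A         J         X
  I            3.81    0.7192  0.003504
  C               0         0         0
  E            3.81    0.7192  0.003504
  solve Keq expr → x = 0; check Q = 4.4790e-06

Direction: no net shift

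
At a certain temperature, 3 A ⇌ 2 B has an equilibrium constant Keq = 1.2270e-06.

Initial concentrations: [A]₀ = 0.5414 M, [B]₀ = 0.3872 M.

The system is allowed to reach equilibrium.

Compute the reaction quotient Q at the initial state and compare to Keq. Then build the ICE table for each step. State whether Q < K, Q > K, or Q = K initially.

Q₀ = 0.9447; Q > K (proceeds reverse)

Q₀ = 0.9447 vs Keq = 1.2270e-06 ⇒ Q>K, reverse
Step 1:
                  A         B
  I          0.5414    0.3872
  C          0.5788   -0.3859
  E            1.12  0.001313
  solve Keq expr → x = -0.1929; check Q = 1.2270e-06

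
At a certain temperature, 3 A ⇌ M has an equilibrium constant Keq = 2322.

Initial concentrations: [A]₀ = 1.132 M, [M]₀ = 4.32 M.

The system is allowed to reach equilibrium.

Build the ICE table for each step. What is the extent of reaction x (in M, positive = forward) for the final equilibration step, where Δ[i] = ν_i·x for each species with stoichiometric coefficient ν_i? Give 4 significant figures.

x = 0.3353 M

Q₀ = 2.978 vs Keq = 2322 ⇒ Q<K, forward
Step 1:
                   A          M
  Initial      1.132       4.32
  Change      -1.006     0.3353
  Equil       0.1261      4.655
  solve Keq expr → x = 0.3353; check Q = 2322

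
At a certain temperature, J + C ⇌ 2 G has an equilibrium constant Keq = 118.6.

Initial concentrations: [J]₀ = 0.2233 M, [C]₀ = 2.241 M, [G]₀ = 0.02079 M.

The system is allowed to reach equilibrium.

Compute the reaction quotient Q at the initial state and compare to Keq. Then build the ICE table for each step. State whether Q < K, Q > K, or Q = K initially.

Q₀ = 8.6373e-04 vs Keq = 118.6 ⇒ Q<K, forward
Step 1:
                    J           C           G
  Initial      0.2233       2.241     0.02079
  Change      -0.2224     -0.2224      0.4448
  Equil    9.0542e-04       2.019      0.4656
  solve Keq expr → x = 0.2224; check Q = 118.6

Q₀ = 8.6373e-04; Q < K (proceeds forward)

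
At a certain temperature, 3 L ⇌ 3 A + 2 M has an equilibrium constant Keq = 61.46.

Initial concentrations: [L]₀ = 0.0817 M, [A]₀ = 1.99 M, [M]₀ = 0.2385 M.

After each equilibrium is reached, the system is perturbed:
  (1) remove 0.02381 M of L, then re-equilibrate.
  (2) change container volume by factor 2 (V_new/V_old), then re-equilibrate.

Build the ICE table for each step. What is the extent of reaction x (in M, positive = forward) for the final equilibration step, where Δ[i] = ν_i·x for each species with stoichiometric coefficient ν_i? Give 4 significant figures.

x = 0.007229 M

Q₀ = 822 vs Keq = 61.46 ⇒ Q>K, reverse
Step 1:
                  L         A         M
  Initial    0.0817      1.99    0.2385
  Change    0.07694  -0.07694  -0.05129
  Equil      0.1586     1.913    0.1872
  solve Keq expr → x = -0.02565; check Q = 61.46
Then remove 0.02381 M of L.
Step 2:
                  L         A         M
  Initial    0.1348     1.913    0.1872
  Change    0.01631  -0.01631  -0.01087
  Equil      0.1511     1.897    0.1763
  solve Keq expr → x = -0.005436; check Q = 61.46
Then change container volume by factor 2 (V_new/V_old).
Step 3:
                  L         A         M
  Initial   0.07557    0.9484   0.08817
  Change   -0.02169   0.02169   0.01446
  Equil     0.05388    0.9701    0.1026
  solve Keq expr → x = 0.007229; check Q = 61.46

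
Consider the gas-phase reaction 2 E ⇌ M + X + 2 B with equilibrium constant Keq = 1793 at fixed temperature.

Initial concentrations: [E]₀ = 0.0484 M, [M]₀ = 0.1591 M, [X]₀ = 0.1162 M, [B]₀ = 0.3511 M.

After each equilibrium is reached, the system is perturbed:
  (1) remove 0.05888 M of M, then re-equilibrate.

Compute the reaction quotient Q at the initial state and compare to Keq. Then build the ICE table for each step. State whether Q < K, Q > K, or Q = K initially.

Q₀ = 0.9729 vs Keq = 1793 ⇒ Q<K, forward
Step 1:
                  E         M         X         B
  Initial    0.0484    0.1591    0.1162    0.3511
  Change    -0.0469   0.02345   0.02345    0.0469
  Equil    0.001501    0.1825    0.1396     0.398
  solve Keq expr → x = 0.02345; check Q = 1793
Then remove 0.05888 M of M.
Step 2:
                  E         M         X         B
  Initial  0.001501    0.1237    0.1396     0.398
  Change  -2.6345e-04 1.3173e-04 1.3173e-04 2.6345e-04
  Equil    0.001237    0.1238    0.1398    0.3983
  solve Keq expr → x = 1.3173e-04; check Q = 1793

Q₀ = 0.9729; Q < K (proceeds forward)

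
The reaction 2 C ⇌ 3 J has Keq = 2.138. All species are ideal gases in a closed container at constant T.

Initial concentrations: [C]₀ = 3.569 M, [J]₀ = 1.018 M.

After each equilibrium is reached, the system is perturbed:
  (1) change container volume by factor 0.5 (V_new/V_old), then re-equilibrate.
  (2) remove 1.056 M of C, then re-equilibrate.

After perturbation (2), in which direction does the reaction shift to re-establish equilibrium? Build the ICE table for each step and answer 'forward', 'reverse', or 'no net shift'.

Q₀ = 0.08282 vs Keq = 2.138 ⇒ Q<K, forward
Step 1:
                    C           J
  I             3.569       1.018
  C           -0.9522       1.428
  E             2.617       2.446
  solve Keq expr → x = 0.4761; check Q = 2.138
Then change container volume by factor 0.5 (V_new/V_old).
Step 2:
                    C           J
  I             5.234       4.893
  C             0.508      -0.762
  E             5.742       4.131
  solve Keq expr → x = -0.254; check Q = 2.138
Then remove 1.056 M of C.
Step 3:
                    C           J
  I             4.686       4.131
  C            0.2606     -0.3909
  E             4.946        3.74
  solve Keq expr → x = -0.1303; check Q = 2.138

Direction: reverse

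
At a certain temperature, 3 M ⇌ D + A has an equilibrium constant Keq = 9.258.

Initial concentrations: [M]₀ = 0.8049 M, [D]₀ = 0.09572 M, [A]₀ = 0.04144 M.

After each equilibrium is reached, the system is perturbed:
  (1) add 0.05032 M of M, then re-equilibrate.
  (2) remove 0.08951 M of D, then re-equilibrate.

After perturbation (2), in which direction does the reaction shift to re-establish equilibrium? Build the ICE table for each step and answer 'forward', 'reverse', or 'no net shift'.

Direction: forward

Q₀ = 0.007607 vs Keq = 9.258 ⇒ Q<K, forward
Step 1:
                    M           D           A
  Initial      0.8049     0.09572     0.04144
  Change      -0.6063      0.2021      0.2021
  Equil        0.1986      0.2978      0.2435
  solve Keq expr → x = 0.2021; check Q = 9.258
Then add 0.05032 M of M.
Step 2:
                    M           D           A
  Initial      0.2489      0.2978      0.2435
  Change     -0.04326     0.01442     0.01442
  Equil        0.2057      0.3122       0.258
  solve Keq expr → x = 0.01442; check Q = 9.258
Then remove 0.08951 M of D.
Step 3:
                    M           D           A
  Initial      0.2057      0.2227       0.258
  Change     -0.01872     0.00624     0.00624
  Equil         0.187       0.229      0.2642
  solve Keq expr → x = 0.00624; check Q = 9.258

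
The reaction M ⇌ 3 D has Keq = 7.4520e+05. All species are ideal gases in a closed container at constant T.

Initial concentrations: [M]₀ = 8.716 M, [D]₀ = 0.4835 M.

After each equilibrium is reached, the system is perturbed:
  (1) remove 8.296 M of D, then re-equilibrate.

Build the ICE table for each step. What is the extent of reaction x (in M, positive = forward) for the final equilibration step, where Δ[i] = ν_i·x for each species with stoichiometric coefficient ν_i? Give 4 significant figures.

x = 0.01689 M

Q₀ = 0.01297 vs Keq = 7.4520e+05 ⇒ Q<K, forward
Step 1:
                    M           D
  init          8.716      0.4835
  Δ            -8.691       26.07
  eq          0.02513       26.56
  solve Keq expr → x = 8.691; check Q = 7.4520e+05
Then remove 8.296 M of D.
Step 2:
                    M           D
  init        0.02513       18.26
  Δ          -0.01689     0.05068
  eq         0.008238       18.31
  solve Keq expr → x = 0.01689; check Q = 7.4520e+05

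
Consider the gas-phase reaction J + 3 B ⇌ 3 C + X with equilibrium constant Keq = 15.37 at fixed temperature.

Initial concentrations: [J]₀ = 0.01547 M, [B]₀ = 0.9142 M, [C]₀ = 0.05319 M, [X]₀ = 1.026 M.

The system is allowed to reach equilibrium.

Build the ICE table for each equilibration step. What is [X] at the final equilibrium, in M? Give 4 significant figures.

Q₀ = 0.01306 vs Keq = 15.37 ⇒ Q<K, forward
Step 1:
                    J           B           C           X
  Initial     0.01547      0.9142     0.05319       1.026
  Change     -0.01537    -0.04611     0.04611     0.01537
  Equil    1.0140e-04      0.8681      0.0993       1.041
  solve Keq expr → x = 0.01537; check Q = 15.37

[X]_eq = 1.041 M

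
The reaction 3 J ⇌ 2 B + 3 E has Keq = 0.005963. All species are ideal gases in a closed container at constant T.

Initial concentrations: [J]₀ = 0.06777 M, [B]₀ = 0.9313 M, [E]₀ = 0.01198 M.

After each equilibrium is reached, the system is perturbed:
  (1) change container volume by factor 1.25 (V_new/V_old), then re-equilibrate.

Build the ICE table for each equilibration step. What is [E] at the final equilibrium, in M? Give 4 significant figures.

[E]_eq = 0.01152 M

Q₀ = 0.004791 vs Keq = 0.005963 ⇒ Q<K, forward
Step 1:
                   J          B          E
  init       0.06777     0.9313    0.01198
  Δ       -7.5774e-04 5.0516e-04 7.5774e-04
  eq         0.06701     0.9318    0.01274
  solve Keq expr → x = 2.5258e-04; check Q = 0.005963
Then change container volume by factor 1.25 (V_new/V_old).
Step 2:
                   J          B          E
  init       0.05361     0.7454    0.01019
  Δ        -0.001332 8.8775e-04   0.001332
  eq         0.05228     0.7463    0.01152
  solve Keq expr → x = 4.4387e-04; check Q = 0.005963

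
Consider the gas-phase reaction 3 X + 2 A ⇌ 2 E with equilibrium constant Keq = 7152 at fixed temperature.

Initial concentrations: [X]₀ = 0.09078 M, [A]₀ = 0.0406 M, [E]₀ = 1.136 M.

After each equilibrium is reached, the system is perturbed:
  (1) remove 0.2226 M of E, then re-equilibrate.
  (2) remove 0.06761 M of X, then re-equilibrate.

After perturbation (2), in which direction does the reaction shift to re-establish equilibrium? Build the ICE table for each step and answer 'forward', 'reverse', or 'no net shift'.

Direction: reverse

Q₀ = 1.0465e+06 vs Keq = 7152 ⇒ Q>K, reverse
Step 1:
                   X          A          E
  Initial    0.09078     0.0406      1.136
  Change      0.1252    0.08344   -0.08344
  Equil       0.2159      0.124      1.053
  solve Keq expr → x = -0.04172; check Q = 7152
Then remove 0.2226 M of E.
Step 2:
                   X          A          E
  Initial     0.2159      0.124       0.83
  Change    -0.01737   -0.01158    0.01158
  Equil       0.1986     0.1125     0.8415
  solve Keq expr → x = 0.005789; check Q = 7152
Then remove 0.06761 M of X.
Step 3:
                   X          A          E
  Initial      0.131     0.1125     0.8415
  Change     0.03859    0.02572   -0.02572
  Equil       0.1695     0.1382     0.8158
  solve Keq expr → x = -0.01286; check Q = 7152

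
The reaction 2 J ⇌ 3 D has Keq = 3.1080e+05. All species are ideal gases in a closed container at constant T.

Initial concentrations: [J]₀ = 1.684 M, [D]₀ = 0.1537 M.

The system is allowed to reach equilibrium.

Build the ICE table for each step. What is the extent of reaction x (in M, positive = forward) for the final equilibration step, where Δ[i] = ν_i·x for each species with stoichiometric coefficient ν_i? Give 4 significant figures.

x = 0.8381 M

Q₀ = 0.00128 vs Keq = 3.1080e+05 ⇒ Q<K, forward
Step 1:
                  J         D
  I           1.684    0.1537
  C          -1.676     2.514
  E        0.007817     2.668
  solve Keq expr → x = 0.8381; check Q = 3.1080e+05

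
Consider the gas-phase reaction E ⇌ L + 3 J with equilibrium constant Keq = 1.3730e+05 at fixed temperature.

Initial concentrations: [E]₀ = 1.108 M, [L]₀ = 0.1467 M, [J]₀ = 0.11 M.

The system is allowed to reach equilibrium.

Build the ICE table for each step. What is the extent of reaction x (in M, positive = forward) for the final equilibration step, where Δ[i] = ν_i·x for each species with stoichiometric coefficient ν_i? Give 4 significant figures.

Q₀ = 1.7623e-04 vs Keq = 1.3730e+05 ⇒ Q<K, forward
Step 1:
                   E          L          J
  Initial      1.108     0.1467       0.11
  Change      -1.108      1.108      3.323
  Equil   3.6959e-04      1.254      3.433
  solve Keq expr → x = 1.108; check Q = 1.3730e+05

x = 1.108 M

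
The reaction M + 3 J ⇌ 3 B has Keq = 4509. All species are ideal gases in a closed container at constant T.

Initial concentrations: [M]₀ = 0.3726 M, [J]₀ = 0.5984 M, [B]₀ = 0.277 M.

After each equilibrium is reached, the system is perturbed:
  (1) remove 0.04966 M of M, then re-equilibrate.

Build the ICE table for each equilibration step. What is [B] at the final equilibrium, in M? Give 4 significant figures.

Q₀ = 0.2662 vs Keq = 4509 ⇒ Q<K, forward
Step 1:
                   M          J          B
  I           0.3726     0.5984      0.277
  C          -0.1721    -0.5163     0.5163
  E           0.2005    0.08205     0.7933
  solve Keq expr → x = 0.1721; check Q = 4509
Then remove 0.04966 M of M.
Step 2:
                   M          J          B
  I           0.1508    0.08205     0.7933
  C         0.002309   0.006926  -0.006926
  E           0.1531    0.08898     0.7864
  solve Keq expr → x = -0.002309; check Q = 4509

[B]_eq = 0.7864 M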